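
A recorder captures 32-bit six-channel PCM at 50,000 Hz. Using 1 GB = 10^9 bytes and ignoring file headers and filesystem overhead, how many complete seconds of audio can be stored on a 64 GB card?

53,333 seconds

Uncompressed byte rate = 50,000 × 4 × 6 = 1,200,000 bytes/s.
Capacity = 64 × 1,000,000,000 = 64,000,000,000 bytes.
64,000,000,000 / 1,200,000 ≈ 53333.33 s → 53,333 seconds.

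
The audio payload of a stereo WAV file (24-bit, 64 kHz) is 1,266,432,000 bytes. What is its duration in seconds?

Byte rate = 64,000 × 3 × 2 = 384,000 bytes/s.
Duration = 1,266,432,000 / 384,000 = 3,298 s.

3,298 seconds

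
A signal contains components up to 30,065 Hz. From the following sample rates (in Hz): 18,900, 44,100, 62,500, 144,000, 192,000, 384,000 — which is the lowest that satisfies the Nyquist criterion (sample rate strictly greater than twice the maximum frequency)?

Need sample rate > 2 × 30,065 = 60,130 Hz.
Lowest listed rate above 60,130 Hz is 62,500 Hz.

62,500 Hz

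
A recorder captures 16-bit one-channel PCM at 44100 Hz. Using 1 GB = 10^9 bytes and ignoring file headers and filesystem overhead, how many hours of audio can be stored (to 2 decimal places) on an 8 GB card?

Uncompressed byte rate = 44,100 × 2 × 1 = 88,200 bytes/s.
Capacity = 8 × 1,000,000,000 = 8,000,000,000 bytes.
8,000,000,000 / 88,200 ≈ 90702.95 s → 25.20 hours.

25.20 hours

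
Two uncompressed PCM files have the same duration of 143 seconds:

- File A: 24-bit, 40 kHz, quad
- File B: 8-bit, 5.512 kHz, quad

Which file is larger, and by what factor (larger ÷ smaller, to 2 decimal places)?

File A: 40,000 × 3 × 4 = 480,000 bytes/s.
File B: 5,512 × 1 × 4 = 22,048 bytes/s.
File A is larger; ratio = 68,640,000 / 3,152,864 = 21.77.

File A, by a factor of 21.77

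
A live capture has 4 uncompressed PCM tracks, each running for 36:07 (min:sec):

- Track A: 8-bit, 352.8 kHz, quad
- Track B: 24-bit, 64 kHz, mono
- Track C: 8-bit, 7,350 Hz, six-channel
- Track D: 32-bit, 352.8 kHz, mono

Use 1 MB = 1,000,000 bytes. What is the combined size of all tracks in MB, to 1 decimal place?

36:07 (min:sec) = 2,167 s.
Track A: 352,800 × 2,167 × 1 × 4 = 3,058,070,400 bytes.
Track B: 64,000 × 2,167 × 3 × 1 = 416,064,000 bytes.
Track C: 7,350 × 2,167 × 1 × 6 = 95,564,700 bytes.
Track D: 352,800 × 2,167 × 4 × 1 = 3,058,070,400 bytes.
Total = 6,627,769,500 bytes = 6627.8 MB.

6627.8 MB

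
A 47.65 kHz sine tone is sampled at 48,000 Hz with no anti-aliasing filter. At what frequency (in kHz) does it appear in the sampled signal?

0.35 kHz

Nyquist = 48,000/2 = 24,000 Hz; 47,650 Hz exceeds it.
Alias = |47,650 − 1×48,000| = |47,650 − 48,000| = 350 Hz = 0.35 kHz.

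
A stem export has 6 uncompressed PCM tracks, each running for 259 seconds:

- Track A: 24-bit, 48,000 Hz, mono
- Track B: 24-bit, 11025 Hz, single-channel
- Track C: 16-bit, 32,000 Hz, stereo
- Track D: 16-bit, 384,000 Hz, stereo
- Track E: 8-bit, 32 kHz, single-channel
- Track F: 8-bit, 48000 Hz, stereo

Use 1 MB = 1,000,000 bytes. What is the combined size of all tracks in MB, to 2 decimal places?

Track A: 48,000 × 259 × 3 × 1 = 37,296,000 bytes.
Track B: 11,025 × 259 × 3 × 1 = 8,566,425 bytes.
Track C: 32,000 × 259 × 2 × 2 = 33,152,000 bytes.
Track D: 384,000 × 259 × 2 × 2 = 397,824,000 bytes.
Track E: 32,000 × 259 × 1 × 1 = 8,288,000 bytes.
Track F: 48,000 × 259 × 1 × 2 = 24,864,000 bytes.
Total = 509,990,425 bytes = 509.99 MB.

509.99 MB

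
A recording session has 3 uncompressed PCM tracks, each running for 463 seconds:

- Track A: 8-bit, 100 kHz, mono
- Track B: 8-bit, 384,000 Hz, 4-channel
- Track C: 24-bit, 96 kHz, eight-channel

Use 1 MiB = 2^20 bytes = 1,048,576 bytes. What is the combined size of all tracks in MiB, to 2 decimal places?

1739.71 MiB

Track A: 100,000 × 463 × 1 × 1 = 46,300,000 bytes.
Track B: 384,000 × 463 × 1 × 4 = 711,168,000 bytes.
Track C: 96,000 × 463 × 3 × 8 = 1,066,752,000 bytes.
Total = 1,824,220,000 bytes = 1739.71 MiB.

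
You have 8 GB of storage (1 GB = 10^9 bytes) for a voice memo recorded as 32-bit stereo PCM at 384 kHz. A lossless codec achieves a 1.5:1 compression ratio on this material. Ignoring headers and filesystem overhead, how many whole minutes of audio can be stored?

65 minutes

Uncompressed byte rate = 384,000 × 4 × 2 = 3,072,000 bytes/s.
After 1.5:1 compression, effective rate ≈ 2048000 bytes/s.
Capacity = 8 × 1,000,000,000 = 8,000,000,000 bytes.
8,000,000,000 / effective rate ≈ 3906.25 s → 65 minutes.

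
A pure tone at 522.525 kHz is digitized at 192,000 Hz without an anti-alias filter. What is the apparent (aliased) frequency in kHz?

Nyquist = 192,000/2 = 96,000 Hz; 522,525 Hz exceeds it.
Alias = |522,525 − 3×192,000| = |522,525 − 576,000| = 53,475 Hz = 53.475 kHz.

53.475 kHz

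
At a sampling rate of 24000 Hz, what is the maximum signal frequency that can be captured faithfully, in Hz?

Nyquist frequency = sample rate / 2 = 24,000 / 2 = 12,000 Hz.

12,000 Hz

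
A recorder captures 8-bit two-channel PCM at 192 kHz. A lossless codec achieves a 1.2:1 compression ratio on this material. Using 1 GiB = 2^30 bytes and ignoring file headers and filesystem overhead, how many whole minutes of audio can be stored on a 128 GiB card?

7,158 minutes

Uncompressed byte rate = 192,000 × 1 × 2 = 384,000 bytes/s.
After 1.2:1 compression, effective rate ≈ 320000 bytes/s.
Capacity = 128 × 1,073,741,824 = 137,438,953,472 bytes.
137,438,953,472 / effective rate ≈ 429496.73 s → 7,158 minutes.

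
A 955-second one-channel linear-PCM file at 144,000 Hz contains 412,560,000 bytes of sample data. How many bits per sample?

Bytes per sample = 412,560,000 / (144,000 × 955 × 1) = 412,560,000 / 137,520,000 = 3.
Bit depth = 3 × 8 = 24 bits.

24 bits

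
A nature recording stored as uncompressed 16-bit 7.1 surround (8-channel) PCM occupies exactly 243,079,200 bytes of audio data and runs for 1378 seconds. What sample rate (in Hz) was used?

Bytes = sample_rate × seconds × bytes_per_sample × channels.
sample_rate = 243,079,200 / (1,378 × 2 × 8) = 243,079,200 / 22,048 = 11,025 Hz.

11,025 Hz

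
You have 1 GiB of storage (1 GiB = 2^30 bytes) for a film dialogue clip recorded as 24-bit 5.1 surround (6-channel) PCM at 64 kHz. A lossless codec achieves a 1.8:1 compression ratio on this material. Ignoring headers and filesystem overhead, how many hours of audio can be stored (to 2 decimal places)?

0.47 hours

Uncompressed byte rate = 64,000 × 3 × 6 = 1,152,000 bytes/s.
After 1.8:1 compression, effective rate ≈ 640000 bytes/s.
Capacity = 1 × 1,073,741,824 = 1,073,741,824 bytes.
1,073,741,824 / effective rate ≈ 1677.72 s → 0.47 hours.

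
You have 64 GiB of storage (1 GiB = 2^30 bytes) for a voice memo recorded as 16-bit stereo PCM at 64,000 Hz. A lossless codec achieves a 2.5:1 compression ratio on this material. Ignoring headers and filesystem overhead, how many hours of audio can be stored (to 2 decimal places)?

186.41 hours

Uncompressed byte rate = 64,000 × 2 × 2 = 256,000 bytes/s.
After 2.5:1 compression, effective rate ≈ 102400 bytes/s.
Capacity = 64 × 1,073,741,824 = 68,719,476,736 bytes.
68,719,476,736 / effective rate ≈ 671088.64 s → 186.41 hours.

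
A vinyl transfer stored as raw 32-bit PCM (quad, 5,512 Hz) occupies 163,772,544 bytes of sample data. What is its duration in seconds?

Byte rate = 5,512 × 4 × 4 = 88,192 bytes/s.
Duration = 163,772,544 / 88,192 = 1,857 s.

1,857 seconds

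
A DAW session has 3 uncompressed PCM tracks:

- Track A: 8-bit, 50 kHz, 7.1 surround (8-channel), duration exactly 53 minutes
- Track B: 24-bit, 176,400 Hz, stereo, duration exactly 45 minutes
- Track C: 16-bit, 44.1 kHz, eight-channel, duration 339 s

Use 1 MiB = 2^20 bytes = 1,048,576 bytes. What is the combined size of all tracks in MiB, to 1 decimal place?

Track A: exactly 53 minutes = 3,180 s; 50,000 × 3,180 × 1 × 8 = 1,272,000,000 bytes.
Track B: exactly 45 minutes = 2,700 s; 176,400 × 2,700 × 3 × 2 = 2,857,680,000 bytes.
Track C: 44,100 × 339 × 2 × 8 = 239,198,400 bytes.
Total = 4,368,878,400 bytes = 4166.5 MiB.

4166.5 MiB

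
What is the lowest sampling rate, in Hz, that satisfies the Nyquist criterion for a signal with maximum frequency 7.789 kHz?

15,578 Hz

Minimum sample rate = 2 × 7,789 Hz = 15,578 Hz.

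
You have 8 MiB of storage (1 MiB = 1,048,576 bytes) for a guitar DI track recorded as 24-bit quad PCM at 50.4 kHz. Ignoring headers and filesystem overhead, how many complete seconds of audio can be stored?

Uncompressed byte rate = 50,400 × 3 × 4 = 604,800 bytes/s.
Capacity = 8 × 1,048,576 = 8,388,608 bytes.
8,388,608 / 604,800 ≈ 13.87 s → 13 seconds.

13 seconds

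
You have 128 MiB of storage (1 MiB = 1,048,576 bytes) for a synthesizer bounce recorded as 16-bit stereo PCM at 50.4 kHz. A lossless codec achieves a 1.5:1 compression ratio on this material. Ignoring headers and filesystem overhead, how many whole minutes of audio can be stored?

Uncompressed byte rate = 50,400 × 2 × 2 = 201,600 bytes/s.
After 1.5:1 compression, effective rate ≈ 134400 bytes/s.
Capacity = 128 × 1,048,576 = 134,217,728 bytes.
134,217,728 / effective rate ≈ 998.64 s → 16 minutes.

16 minutes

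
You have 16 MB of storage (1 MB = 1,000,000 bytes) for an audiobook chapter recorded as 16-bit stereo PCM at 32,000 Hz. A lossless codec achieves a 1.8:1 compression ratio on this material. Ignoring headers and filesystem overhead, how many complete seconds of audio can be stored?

Uncompressed byte rate = 32,000 × 2 × 2 = 128,000 bytes/s.
After 1.8:1 compression, effective rate ≈ 71111.11 bytes/s.
Capacity = 16 × 1,000,000 = 16,000,000 bytes.
16,000,000 / effective rate ≈ 225 s → 225 seconds.

225 seconds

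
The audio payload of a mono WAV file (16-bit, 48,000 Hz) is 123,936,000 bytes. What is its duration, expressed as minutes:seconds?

21:31

Byte rate = 48,000 × 2 × 1 = 96,000 bytes/s.
Duration = 123,936,000 / 96,000 = 1,291 s.
1,291 s = 21:31.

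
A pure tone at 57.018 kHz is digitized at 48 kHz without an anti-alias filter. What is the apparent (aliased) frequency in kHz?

9.018 kHz

Nyquist = 48,000/2 = 24,000 Hz; 57,018 Hz exceeds it.
Alias = |57,018 − 1×48,000| = |57,018 − 48,000| = 9,018 Hz = 9.018 kHz.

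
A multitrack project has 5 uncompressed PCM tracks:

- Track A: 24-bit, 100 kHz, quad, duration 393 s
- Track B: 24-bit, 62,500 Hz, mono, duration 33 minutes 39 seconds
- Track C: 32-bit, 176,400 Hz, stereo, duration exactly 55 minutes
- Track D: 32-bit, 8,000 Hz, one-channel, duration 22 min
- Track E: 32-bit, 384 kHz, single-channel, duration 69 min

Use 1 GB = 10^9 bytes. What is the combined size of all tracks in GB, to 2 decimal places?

11.91 GB

Track A: 100,000 × 393 × 3 × 4 = 471,600,000 bytes.
Track B: 33 minutes 39 seconds = 2,019 s; 62,500 × 2,019 × 3 × 1 = 378,562,500 bytes.
Track C: exactly 55 minutes = 3,300 s; 176,400 × 3,300 × 4 × 2 = 4,656,960,000 bytes.
Track D: 22 min = 1,320 s; 8,000 × 1,320 × 4 × 1 = 42,240,000 bytes.
Track E: 69 min = 4,140 s; 384,000 × 4,140 × 4 × 1 = 6,359,040,000 bytes.
Total = 11,908,402,500 bytes = 11.91 GB.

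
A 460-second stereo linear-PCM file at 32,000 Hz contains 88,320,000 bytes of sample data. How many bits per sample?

Bytes per sample = 88,320,000 / (32,000 × 460 × 2) = 88,320,000 / 29,440,000 = 3.
Bit depth = 3 × 8 = 24 bits.

24 bits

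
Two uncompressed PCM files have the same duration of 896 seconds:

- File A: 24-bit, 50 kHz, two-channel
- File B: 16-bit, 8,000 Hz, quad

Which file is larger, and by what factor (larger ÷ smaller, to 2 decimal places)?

File A: 50,000 × 3 × 2 = 300,000 bytes/s.
File B: 8,000 × 2 × 4 = 64,000 bytes/s.
File A is larger; ratio = 268,800,000 / 57,344,000 = 4.69.

File A, by a factor of 4.69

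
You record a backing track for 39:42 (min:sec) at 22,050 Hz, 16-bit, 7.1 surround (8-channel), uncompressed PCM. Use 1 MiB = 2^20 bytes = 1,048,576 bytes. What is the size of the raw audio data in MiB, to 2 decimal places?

Duration = 39:42 (min:sec) = 2,382 s.
Bytes = 22,050 samples/s × 2,382 s × 2 bytes/sample × 8 ch = 840,369,600 bytes.
840,369,600 / 1,048,576 = 801.44 MiB.

801.44 MiB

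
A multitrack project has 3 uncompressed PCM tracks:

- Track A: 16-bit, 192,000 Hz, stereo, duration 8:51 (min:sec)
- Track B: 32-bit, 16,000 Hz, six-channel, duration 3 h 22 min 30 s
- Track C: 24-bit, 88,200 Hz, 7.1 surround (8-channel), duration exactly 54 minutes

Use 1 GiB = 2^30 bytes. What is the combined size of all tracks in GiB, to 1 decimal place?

11.1 GiB

Track A: 8:51 (min:sec) = 531 s; 192,000 × 531 × 2 × 2 = 407,808,000 bytes.
Track B: 3 h 22 min 30 s = 12,150 s; 16,000 × 12,150 × 4 × 6 = 4,665,600,000 bytes.
Track C: exactly 54 minutes = 3,240 s; 88,200 × 3,240 × 3 × 8 = 6,858,432,000 bytes.
Total = 11,931,840,000 bytes = 11.1 GiB.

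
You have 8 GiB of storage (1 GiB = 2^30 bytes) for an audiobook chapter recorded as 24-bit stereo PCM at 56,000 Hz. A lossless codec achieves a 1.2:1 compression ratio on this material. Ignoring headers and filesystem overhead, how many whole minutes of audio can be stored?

Uncompressed byte rate = 56,000 × 3 × 2 = 336,000 bytes/s.
After 1.2:1 compression, effective rate ≈ 280000 bytes/s.
Capacity = 8 × 1,073,741,824 = 8,589,934,592 bytes.
8,589,934,592 / effective rate ≈ 30678.34 s → 511 minutes.

511 minutes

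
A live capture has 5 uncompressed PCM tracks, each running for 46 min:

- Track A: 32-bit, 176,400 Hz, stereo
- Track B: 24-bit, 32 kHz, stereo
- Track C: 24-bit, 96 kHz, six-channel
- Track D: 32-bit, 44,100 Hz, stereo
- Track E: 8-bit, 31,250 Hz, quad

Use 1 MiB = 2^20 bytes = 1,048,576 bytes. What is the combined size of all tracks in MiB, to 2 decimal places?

10025.83 MiB

46 min = 2,760 s.
Track A: 176,400 × 2,760 × 4 × 2 = 3,894,912,000 bytes.
Track B: 32,000 × 2,760 × 3 × 2 = 529,920,000 bytes.
Track C: 96,000 × 2,760 × 3 × 6 = 4,769,280,000 bytes.
Track D: 44,100 × 2,760 × 4 × 2 = 973,728,000 bytes.
Track E: 31,250 × 2,760 × 1 × 4 = 345,000,000 bytes.
Total = 10,512,840,000 bytes = 10025.83 MiB.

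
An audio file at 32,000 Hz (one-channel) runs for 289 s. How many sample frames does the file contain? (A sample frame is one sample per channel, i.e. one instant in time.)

32,000 samples/s × 289 s = 9,248,000 frames.

9,248,000 sample frames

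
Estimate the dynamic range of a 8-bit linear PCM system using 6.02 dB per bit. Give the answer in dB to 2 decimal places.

48.16 dB

8 × 6.02 = 48.16 dB.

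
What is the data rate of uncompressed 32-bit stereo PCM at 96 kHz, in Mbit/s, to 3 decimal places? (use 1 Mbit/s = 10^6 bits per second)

Bit rate = 96,000 × 32 × 2 = 6,144,000 bits/s.
= 6.144 Mbit/s.

6.144 Mbit/s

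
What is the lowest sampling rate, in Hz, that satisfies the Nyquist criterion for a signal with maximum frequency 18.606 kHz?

37,212 Hz

Minimum sample rate = 2 × 18,606 Hz = 37,212 Hz.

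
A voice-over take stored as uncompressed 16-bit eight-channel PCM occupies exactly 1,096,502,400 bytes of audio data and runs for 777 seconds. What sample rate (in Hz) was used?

88,200 Hz

Bytes = sample_rate × seconds × bytes_per_sample × channels.
sample_rate = 1,096,502,400 / (777 × 2 × 8) = 1,096,502,400 / 12,432 = 88,200 Hz.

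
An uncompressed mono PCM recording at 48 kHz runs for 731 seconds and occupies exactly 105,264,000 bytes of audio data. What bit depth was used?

24 bits

Bytes per sample = 105,264,000 / (48,000 × 731 × 1) = 105,264,000 / 35,088,000 = 3.
Bit depth = 3 × 8 = 24 bits.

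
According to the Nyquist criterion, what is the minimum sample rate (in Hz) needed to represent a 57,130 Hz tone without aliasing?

114,260 Hz

Minimum sample rate = 2 × 57,130 Hz = 114,260 Hz.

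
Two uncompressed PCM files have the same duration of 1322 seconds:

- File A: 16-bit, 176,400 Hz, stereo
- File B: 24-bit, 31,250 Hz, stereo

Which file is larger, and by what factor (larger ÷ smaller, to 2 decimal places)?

File A, by a factor of 3.76

File A: 176,400 × 2 × 2 = 705,600 bytes/s.
File B: 31,250 × 3 × 2 = 187,500 bytes/s.
File A is larger; ratio = 932,803,200 / 247,875,000 = 3.76.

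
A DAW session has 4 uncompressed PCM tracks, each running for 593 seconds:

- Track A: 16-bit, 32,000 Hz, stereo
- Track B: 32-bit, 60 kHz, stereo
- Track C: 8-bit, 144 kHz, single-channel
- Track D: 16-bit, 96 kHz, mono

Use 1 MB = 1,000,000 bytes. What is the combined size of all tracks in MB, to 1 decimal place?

559.8 MB

Track A: 32,000 × 593 × 2 × 2 = 75,904,000 bytes.
Track B: 60,000 × 593 × 4 × 2 = 284,640,000 bytes.
Track C: 144,000 × 593 × 1 × 1 = 85,392,000 bytes.
Track D: 96,000 × 593 × 2 × 1 = 113,856,000 bytes.
Total = 559,792,000 bytes = 559.8 MB.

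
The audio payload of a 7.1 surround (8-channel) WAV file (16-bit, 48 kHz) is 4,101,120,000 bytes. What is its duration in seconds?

Byte rate = 48,000 × 2 × 8 = 768,000 bytes/s.
Duration = 4,101,120,000 / 768,000 = 5,340 s.

5,340 seconds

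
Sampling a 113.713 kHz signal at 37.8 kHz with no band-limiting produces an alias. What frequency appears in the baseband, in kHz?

0.313 kHz

Nyquist = 37,800/2 = 18,900 Hz; 113,713 Hz exceeds it.
Alias = |113,713 − 3×37,800| = |113,713 − 113,400| = 313 Hz = 0.313 kHz.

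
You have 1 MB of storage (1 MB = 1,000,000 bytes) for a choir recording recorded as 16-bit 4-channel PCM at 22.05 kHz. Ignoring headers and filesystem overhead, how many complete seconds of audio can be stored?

Uncompressed byte rate = 22,050 × 2 × 4 = 176,400 bytes/s.
Capacity = 1 × 1,000,000 = 1,000,000 bytes.
1,000,000 / 176,400 ≈ 5.67 s → 5 seconds.

5 seconds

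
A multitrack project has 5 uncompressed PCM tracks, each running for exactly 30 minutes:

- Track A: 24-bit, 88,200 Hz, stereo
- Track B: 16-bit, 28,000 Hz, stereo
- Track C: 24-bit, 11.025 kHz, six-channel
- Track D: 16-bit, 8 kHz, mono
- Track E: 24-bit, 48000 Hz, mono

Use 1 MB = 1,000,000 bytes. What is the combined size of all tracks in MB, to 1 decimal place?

1799.4 MB

exactly 30 minutes = 1,800 s.
Track A: 88,200 × 1,800 × 3 × 2 = 952,560,000 bytes.
Track B: 28,000 × 1,800 × 2 × 2 = 201,600,000 bytes.
Track C: 11,025 × 1,800 × 3 × 6 = 357,210,000 bytes.
Track D: 8,000 × 1,800 × 2 × 1 = 28,800,000 bytes.
Track E: 48,000 × 1,800 × 3 × 1 = 259,200,000 bytes.
Total = 1,799,370,000 bytes = 1799.4 MB.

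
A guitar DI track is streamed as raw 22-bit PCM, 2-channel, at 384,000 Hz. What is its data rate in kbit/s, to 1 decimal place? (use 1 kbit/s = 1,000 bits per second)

Bit rate = 384,000 × 22 × 2 = 16,896,000 bits/s.
= 16896.0 kbit/s.

16896.0 kbit/s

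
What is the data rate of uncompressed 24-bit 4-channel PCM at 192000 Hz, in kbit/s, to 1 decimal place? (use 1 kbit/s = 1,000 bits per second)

Bit rate = 192,000 × 24 × 4 = 18,432,000 bits/s.
= 18432.0 kbit/s.

18432.0 kbit/s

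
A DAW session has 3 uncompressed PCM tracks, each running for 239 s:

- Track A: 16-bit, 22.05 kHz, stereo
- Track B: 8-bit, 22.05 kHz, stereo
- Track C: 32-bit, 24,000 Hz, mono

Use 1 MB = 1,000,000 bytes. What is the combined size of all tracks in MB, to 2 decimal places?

54.56 MB

Track A: 22,050 × 239 × 2 × 2 = 21,079,800 bytes.
Track B: 22,050 × 239 × 1 × 2 = 10,539,900 bytes.
Track C: 24,000 × 239 × 4 × 1 = 22,944,000 bytes.
Total = 54,563,700 bytes = 54.56 MB.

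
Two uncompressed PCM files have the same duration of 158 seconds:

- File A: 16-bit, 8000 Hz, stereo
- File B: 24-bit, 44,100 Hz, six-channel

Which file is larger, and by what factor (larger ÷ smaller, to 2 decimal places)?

File A: 8,000 × 2 × 2 = 32,000 bytes/s.
File B: 44,100 × 3 × 6 = 793,800 bytes/s.
File B is larger; ratio = 125,420,400 / 5,056,000 = 24.81.

File B, by a factor of 24.81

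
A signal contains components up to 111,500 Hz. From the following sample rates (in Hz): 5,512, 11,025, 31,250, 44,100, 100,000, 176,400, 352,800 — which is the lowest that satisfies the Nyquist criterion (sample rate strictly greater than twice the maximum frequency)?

Need sample rate > 2 × 111,500 = 223,000 Hz.
Lowest listed rate above 223,000 Hz is 352,800 Hz.

352,800 Hz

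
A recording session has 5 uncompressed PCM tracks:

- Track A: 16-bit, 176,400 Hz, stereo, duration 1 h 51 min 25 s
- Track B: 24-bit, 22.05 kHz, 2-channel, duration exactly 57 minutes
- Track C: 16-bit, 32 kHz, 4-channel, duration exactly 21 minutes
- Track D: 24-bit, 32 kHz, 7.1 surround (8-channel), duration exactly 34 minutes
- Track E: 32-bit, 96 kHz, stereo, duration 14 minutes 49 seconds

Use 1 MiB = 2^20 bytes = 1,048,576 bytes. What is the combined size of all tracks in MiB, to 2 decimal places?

Track A: 1 h 51 min 25 s = 6,685 s; 176,400 × 6,685 × 2 × 2 = 4,716,936,000 bytes.
Track B: exactly 57 minutes = 3,420 s; 22,050 × 3,420 × 3 × 2 = 452,466,000 bytes.
Track C: exactly 21 minutes = 1,260 s; 32,000 × 1,260 × 2 × 4 = 322,560,000 bytes.
Track D: exactly 34 minutes = 2,040 s; 32,000 × 2,040 × 3 × 8 = 1,566,720,000 bytes.
Track E: 14 minutes 49 seconds = 889 s; 96,000 × 889 × 4 × 2 = 682,752,000 bytes.
Total = 7,741,434,000 bytes = 7382.81 MiB.

7382.81 MiB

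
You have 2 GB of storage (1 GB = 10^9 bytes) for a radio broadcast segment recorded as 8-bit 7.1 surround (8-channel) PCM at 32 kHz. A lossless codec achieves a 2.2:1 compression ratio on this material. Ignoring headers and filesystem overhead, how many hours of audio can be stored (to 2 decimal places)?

4.77 hours

Uncompressed byte rate = 32,000 × 1 × 8 = 256,000 bytes/s.
After 2.2:1 compression, effective rate ≈ 116363.64 bytes/s.
Capacity = 2 × 1,000,000,000 = 2,000,000,000 bytes.
2,000,000,000 / effective rate ≈ 17187.5 s → 4.77 hours.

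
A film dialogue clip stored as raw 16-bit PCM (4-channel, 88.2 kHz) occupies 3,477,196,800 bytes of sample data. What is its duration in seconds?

Byte rate = 88,200 × 2 × 4 = 705,600 bytes/s.
Duration = 3,477,196,800 / 705,600 = 4,928 s.

4,928 seconds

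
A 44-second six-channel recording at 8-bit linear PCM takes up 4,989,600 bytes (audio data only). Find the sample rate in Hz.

18,900 Hz

Bytes = sample_rate × seconds × bytes_per_sample × channels.
sample_rate = 4,989,600 / (44 × 1 × 6) = 4,989,600 / 264 = 18,900 Hz.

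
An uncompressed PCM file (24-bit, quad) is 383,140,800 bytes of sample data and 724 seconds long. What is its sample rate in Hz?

44,100 Hz

Bytes = sample_rate × seconds × bytes_per_sample × channels.
sample_rate = 383,140,800 / (724 × 3 × 4) = 383,140,800 / 8,688 = 44,100 Hz.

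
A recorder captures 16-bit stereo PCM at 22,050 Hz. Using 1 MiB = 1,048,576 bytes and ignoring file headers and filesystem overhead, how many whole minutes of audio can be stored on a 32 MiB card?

6 minutes

Uncompressed byte rate = 22,050 × 2 × 2 = 88,200 bytes/s.
Capacity = 32 × 1,048,576 = 33,554,432 bytes.
33,554,432 / 88,200 ≈ 380.44 s → 6 minutes.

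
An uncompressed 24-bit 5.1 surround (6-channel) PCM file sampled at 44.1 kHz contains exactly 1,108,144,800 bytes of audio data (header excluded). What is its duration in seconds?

1,396 seconds

Byte rate = 44,100 × 3 × 6 = 793,800 bytes/s.
Duration = 1,108,144,800 / 793,800 = 1,396 s.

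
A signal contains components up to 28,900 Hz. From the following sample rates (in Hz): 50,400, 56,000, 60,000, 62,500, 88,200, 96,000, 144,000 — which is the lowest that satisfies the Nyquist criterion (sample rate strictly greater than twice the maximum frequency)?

Need sample rate > 2 × 28,900 = 57,800 Hz.
Lowest listed rate above 57,800 Hz is 60,000 Hz.

60,000 Hz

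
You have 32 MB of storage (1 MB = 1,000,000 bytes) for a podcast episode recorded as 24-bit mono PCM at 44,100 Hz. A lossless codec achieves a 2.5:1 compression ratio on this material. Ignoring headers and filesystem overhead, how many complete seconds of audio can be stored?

604 seconds

Uncompressed byte rate = 44,100 × 3 × 1 = 132,300 bytes/s.
After 2.5:1 compression, effective rate ≈ 52920 bytes/s.
Capacity = 32 × 1,000,000 = 32,000,000 bytes.
32,000,000 / effective rate ≈ 604.69 s → 604 seconds.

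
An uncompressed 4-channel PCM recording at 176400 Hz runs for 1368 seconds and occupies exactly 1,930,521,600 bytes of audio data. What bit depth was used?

Bytes per sample = 1,930,521,600 / (176,400 × 1,368 × 4) = 1,930,521,600 / 965,260,800 = 2.
Bit depth = 2 × 8 = 16 bits.

16 bits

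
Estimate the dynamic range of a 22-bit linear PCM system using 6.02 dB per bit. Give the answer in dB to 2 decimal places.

22 × 6.02 = 132.44 dB.

132.44 dB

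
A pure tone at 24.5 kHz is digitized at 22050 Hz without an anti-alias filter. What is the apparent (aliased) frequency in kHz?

Nyquist = 22,050/2 = 11,025 Hz; 24,500 Hz exceeds it.
Alias = |24,500 − 1×22,050| = |24,500 − 22,050| = 2,450 Hz = 2.45 kHz.

2.45 kHz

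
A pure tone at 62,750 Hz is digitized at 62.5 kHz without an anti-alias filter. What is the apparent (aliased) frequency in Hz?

250 Hz

Nyquist = 62,500/2 = 31,250 Hz; 62,750 Hz exceeds it.
Alias = |62,750 − 1×62,500| = |62,750 − 62,500| = 250 Hz.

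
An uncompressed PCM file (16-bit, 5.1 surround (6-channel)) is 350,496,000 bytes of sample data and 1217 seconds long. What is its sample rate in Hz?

24,000 Hz

Bytes = sample_rate × seconds × bytes_per_sample × channels.
sample_rate = 350,496,000 / (1,217 × 2 × 6) = 350,496,000 / 14,604 = 24,000 Hz.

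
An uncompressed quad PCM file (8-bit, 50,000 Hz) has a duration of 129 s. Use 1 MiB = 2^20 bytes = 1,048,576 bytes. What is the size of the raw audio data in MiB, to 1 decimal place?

24.6 MiB

Bytes = 50,000 samples/s × 129 s × 1 bytes/sample × 4 ch = 25,800,000 bytes.
25,800,000 / 1,048,576 = 24.6 MiB.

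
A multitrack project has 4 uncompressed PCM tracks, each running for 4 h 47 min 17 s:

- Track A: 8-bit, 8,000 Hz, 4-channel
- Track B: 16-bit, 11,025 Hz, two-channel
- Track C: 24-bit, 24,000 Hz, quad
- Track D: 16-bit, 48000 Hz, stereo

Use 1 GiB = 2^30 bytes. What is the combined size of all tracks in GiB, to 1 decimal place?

4 h 47 min 17 s = 17,237 s.
Track A: 8,000 × 17,237 × 1 × 4 = 551,584,000 bytes.
Track B: 11,025 × 17,237 × 2 × 2 = 760,151,700 bytes.
Track C: 24,000 × 17,237 × 3 × 4 = 4,964,256,000 bytes.
Track D: 48,000 × 17,237 × 2 × 2 = 3,309,504,000 bytes.
Total = 9,585,495,700 bytes = 8.9 GiB.

8.9 GiB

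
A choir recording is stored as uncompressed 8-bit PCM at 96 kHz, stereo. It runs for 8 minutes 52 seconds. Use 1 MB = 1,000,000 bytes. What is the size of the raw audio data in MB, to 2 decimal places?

102.14 MB

Duration = 8 minutes 52 seconds = 532 s.
Bytes = 96,000 samples/s × 532 s × 1 bytes/sample × 2 ch = 102,144,000 bytes.
102,144,000 / 1,000,000 = 102.14 MB.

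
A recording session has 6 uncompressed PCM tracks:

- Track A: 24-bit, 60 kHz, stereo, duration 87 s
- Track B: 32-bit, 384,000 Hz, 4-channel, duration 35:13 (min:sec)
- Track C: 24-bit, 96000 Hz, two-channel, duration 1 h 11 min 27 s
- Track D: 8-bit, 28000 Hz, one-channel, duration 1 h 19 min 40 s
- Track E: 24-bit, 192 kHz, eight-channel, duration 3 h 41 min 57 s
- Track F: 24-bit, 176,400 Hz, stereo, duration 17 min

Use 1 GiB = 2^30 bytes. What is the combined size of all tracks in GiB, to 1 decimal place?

72.7 GiB

Track A: 60,000 × 87 × 3 × 2 = 31,320,000 bytes.
Track B: 35:13 (min:sec) = 2,113 s; 384,000 × 2,113 × 4 × 4 = 12,982,272,000 bytes.
Track C: 1 h 11 min 27 s = 4,287 s; 96,000 × 4,287 × 3 × 2 = 2,469,312,000 bytes.
Track D: 1 h 19 min 40 s = 4,780 s; 28,000 × 4,780 × 1 × 1 = 133,840,000 bytes.
Track E: 3 h 41 min 57 s = 13,317 s; 192,000 × 13,317 × 3 × 8 = 61,364,736,000 bytes.
Track F: 17 min = 1,020 s; 176,400 × 1,020 × 3 × 2 = 1,079,568,000 bytes.
Total = 78,061,048,000 bytes = 72.7 GiB.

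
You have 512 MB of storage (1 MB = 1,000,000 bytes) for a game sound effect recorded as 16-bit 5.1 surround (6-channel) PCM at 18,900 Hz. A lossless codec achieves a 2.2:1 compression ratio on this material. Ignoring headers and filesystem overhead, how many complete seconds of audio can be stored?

4,966 seconds

Uncompressed byte rate = 18,900 × 2 × 6 = 226,800 bytes/s.
After 2.2:1 compression, effective rate ≈ 103090.91 bytes/s.
Capacity = 512 × 1,000,000 = 512,000,000 bytes.
512,000,000 / effective rate ≈ 4966.49 s → 4,966 seconds.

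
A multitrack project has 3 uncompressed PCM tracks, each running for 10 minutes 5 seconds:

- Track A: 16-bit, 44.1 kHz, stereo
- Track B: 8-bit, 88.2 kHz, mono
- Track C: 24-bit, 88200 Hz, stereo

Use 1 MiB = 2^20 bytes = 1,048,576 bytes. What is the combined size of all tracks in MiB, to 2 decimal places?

10 minutes 5 seconds = 605 s.
Track A: 44,100 × 605 × 2 × 2 = 106,722,000 bytes.
Track B: 88,200 × 605 × 1 × 1 = 53,361,000 bytes.
Track C: 88,200 × 605 × 3 × 2 = 320,166,000 bytes.
Total = 480,249,000 bytes = 458.00 MiB.

458.00 MiB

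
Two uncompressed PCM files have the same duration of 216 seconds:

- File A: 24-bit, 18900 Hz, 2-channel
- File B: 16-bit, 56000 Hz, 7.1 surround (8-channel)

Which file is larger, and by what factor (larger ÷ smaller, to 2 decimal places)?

File A: 18,900 × 3 × 2 = 113,400 bytes/s.
File B: 56,000 × 2 × 8 = 896,000 bytes/s.
File B is larger; ratio = 193,536,000 / 24,494,400 = 7.90.

File B, by a factor of 7.90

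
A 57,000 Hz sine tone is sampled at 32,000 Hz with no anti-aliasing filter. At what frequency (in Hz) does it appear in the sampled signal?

Nyquist = 32,000/2 = 16,000 Hz; 57,000 Hz exceeds it.
Alias = |57,000 − 2×32,000| = |57,000 − 64,000| = 7,000 Hz.

7,000 Hz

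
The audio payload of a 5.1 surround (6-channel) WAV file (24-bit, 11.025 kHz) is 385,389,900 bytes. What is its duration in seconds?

Byte rate = 11,025 × 3 × 6 = 198,450 bytes/s.
Duration = 385,389,900 / 198,450 = 1,942 s.

1,942 seconds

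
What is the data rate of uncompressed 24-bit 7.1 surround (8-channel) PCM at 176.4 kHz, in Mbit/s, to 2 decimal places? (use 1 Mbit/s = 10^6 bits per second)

33.87 Mbit/s

Bit rate = 176,400 × 24 × 8 = 33,868,800 bits/s.
= 33.87 Mbit/s.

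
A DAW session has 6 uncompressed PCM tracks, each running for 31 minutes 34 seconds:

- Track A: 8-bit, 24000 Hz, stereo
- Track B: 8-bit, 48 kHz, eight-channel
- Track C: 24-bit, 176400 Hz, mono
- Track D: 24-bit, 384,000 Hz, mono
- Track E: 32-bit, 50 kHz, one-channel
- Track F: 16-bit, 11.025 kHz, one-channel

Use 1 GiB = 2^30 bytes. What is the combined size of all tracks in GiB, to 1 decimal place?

4.1 GiB

31 minutes 34 seconds = 1,894 s.
Track A: 24,000 × 1,894 × 1 × 2 = 90,912,000 bytes.
Track B: 48,000 × 1,894 × 1 × 8 = 727,296,000 bytes.
Track C: 176,400 × 1,894 × 3 × 1 = 1,002,304,800 bytes.
Track D: 384,000 × 1,894 × 3 × 1 = 2,181,888,000 bytes.
Track E: 50,000 × 1,894 × 4 × 1 = 378,800,000 bytes.
Track F: 11,025 × 1,894 × 2 × 1 = 41,762,700 bytes.
Total = 4,422,963,500 bytes = 4.1 GiB.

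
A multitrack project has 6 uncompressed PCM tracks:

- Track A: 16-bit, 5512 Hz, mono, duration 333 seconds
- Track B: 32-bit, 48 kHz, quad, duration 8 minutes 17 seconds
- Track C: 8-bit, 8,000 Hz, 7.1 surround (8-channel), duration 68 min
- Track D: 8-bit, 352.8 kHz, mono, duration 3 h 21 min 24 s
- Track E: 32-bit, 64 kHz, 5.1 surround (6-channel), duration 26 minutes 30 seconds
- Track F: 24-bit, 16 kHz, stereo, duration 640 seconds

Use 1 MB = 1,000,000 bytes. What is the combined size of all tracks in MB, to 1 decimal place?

7413.4 MB

Track A: 5,512 × 333 × 2 × 1 = 3,670,992 bytes.
Track B: 8 minutes 17 seconds = 497 s; 48,000 × 497 × 4 × 4 = 381,696,000 bytes.
Track C: 68 min = 4,080 s; 8,000 × 4,080 × 1 × 8 = 261,120,000 bytes.
Track D: 3 h 21 min 24 s = 12,084 s; 352,800 × 12,084 × 1 × 1 = 4,263,235,200 bytes.
Track E: 26 minutes 30 seconds = 1,590 s; 64,000 × 1,590 × 4 × 6 = 2,442,240,000 bytes.
Track F: 16,000 × 640 × 3 × 2 = 61,440,000 bytes.
Total = 7,413,402,192 bytes = 7413.4 MB.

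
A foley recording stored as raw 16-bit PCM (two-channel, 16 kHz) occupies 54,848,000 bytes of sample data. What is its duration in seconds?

857 seconds

Byte rate = 16,000 × 2 × 2 = 64,000 bytes/s.
Duration = 54,848,000 / 64,000 = 857 s.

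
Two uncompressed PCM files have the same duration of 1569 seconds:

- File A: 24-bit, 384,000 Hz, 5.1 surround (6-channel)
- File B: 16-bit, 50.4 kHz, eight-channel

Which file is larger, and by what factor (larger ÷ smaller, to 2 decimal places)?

File A, by a factor of 8.57

File A: 384,000 × 3 × 6 = 6,912,000 bytes/s.
File B: 50,400 × 2 × 8 = 806,400 bytes/s.
File A is larger; ratio = 10,844,928,000 / 1,265,241,600 = 8.57.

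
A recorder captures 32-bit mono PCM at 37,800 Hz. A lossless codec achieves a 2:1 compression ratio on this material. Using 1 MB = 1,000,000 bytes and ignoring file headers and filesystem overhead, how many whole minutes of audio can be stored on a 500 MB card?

110 minutes

Uncompressed byte rate = 37,800 × 4 × 1 = 151,200 bytes/s.
After 2:1 compression, effective rate ≈ 75600 bytes/s.
Capacity = 500 × 1,000,000 = 500,000,000 bytes.
500,000,000 / effective rate ≈ 6613.76 s → 110 minutes.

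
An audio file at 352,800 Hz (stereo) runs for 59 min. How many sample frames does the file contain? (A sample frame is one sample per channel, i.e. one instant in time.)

59 min = 3,540 s.
352,800 samples/s × 3,540 s = 1,248,912,000 frames.

1,248,912,000 sample frames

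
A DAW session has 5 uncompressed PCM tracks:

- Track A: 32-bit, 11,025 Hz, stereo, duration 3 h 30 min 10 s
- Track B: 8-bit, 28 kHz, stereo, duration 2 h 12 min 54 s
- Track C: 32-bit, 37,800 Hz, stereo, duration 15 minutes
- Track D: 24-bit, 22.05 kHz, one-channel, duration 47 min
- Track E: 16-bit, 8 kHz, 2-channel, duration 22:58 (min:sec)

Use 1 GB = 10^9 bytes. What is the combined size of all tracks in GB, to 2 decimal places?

Track A: 3 h 30 min 10 s = 12,610 s; 11,025 × 12,610 × 4 × 2 = 1,112,202,000 bytes.
Track B: 2 h 12 min 54 s = 7,974 s; 28,000 × 7,974 × 1 × 2 = 446,544,000 bytes.
Track C: 15 minutes = 900 s; 37,800 × 900 × 4 × 2 = 272,160,000 bytes.
Track D: 47 min = 2,820 s; 22,050 × 2,820 × 3 × 1 = 186,543,000 bytes.
Track E: 22:58 (min:sec) = 1,378 s; 8,000 × 1,378 × 2 × 2 = 44,096,000 bytes.
Total = 2,061,545,000 bytes = 2.06 GB.

2.06 GB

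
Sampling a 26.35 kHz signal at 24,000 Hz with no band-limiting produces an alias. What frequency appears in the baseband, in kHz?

Nyquist = 24,000/2 = 12,000 Hz; 26,350 Hz exceeds it.
Alias = |26,350 − 1×24,000| = |26,350 − 24,000| = 2,350 Hz = 2.35 kHz.

2.35 kHz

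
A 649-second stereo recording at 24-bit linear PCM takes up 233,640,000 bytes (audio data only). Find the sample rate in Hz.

Bytes = sample_rate × seconds × bytes_per_sample × channels.
sample_rate = 233,640,000 / (649 × 3 × 2) = 233,640,000 / 3,894 = 60,000 Hz.

60,000 Hz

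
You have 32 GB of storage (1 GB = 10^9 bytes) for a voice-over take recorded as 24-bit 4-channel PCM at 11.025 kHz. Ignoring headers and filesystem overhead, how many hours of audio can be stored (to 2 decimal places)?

Uncompressed byte rate = 11,025 × 3 × 4 = 132,300 bytes/s.
Capacity = 32 × 1,000,000,000 = 32,000,000,000 bytes.
32,000,000,000 / 132,300 ≈ 241874.53 s → 67.19 hours.

67.19 hours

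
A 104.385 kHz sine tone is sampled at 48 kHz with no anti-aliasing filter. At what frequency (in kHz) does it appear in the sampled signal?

Nyquist = 48,000/2 = 24,000 Hz; 104,385 Hz exceeds it.
Alias = |104,385 − 2×48,000| = |104,385 − 96,000| = 8,385 Hz = 8.385 kHz.

8.385 kHz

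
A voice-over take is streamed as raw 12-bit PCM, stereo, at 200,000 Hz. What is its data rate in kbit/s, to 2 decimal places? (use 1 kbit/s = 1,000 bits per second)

4800.00 kbit/s

Bit rate = 200,000 × 12 × 2 = 4,800,000 bits/s.
= 4800.00 kbit/s.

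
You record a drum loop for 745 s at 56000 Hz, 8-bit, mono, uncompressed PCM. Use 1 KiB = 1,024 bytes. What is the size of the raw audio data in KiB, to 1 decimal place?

40742.2 KiB

Bytes = 56,000 samples/s × 745 s × 1 bytes/sample × 1 ch = 41,720,000 bytes.
41,720,000 / 1,024 = 40742.2 KiB.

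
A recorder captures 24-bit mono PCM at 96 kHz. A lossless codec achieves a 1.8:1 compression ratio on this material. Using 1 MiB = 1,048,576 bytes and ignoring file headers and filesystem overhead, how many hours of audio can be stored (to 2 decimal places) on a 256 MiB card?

0.47 hours

Uncompressed byte rate = 96,000 × 3 × 1 = 288,000 bytes/s.
After 1.8:1 compression, effective rate ≈ 160000 bytes/s.
Capacity = 256 × 1,048,576 = 268,435,456 bytes.
268,435,456 / effective rate ≈ 1677.72 s → 0.47 hours.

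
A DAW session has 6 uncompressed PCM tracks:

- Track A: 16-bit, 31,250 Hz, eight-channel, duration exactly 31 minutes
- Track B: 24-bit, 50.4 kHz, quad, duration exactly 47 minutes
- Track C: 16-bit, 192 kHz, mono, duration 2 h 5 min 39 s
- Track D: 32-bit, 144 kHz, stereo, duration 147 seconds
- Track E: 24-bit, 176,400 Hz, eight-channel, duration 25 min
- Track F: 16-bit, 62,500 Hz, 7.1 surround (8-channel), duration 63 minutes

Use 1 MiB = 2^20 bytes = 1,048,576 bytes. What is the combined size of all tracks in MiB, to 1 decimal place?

Track A: exactly 31 minutes = 1,860 s; 31,250 × 1,860 × 2 × 8 = 930,000,000 bytes.
Track B: exactly 47 minutes = 2,820 s; 50,400 × 2,820 × 3 × 4 = 1,705,536,000 bytes.
Track C: 2 h 5 min 39 s = 7,539 s; 192,000 × 7,539 × 2 × 1 = 2,894,976,000 bytes.
Track D: 144,000 × 147 × 4 × 2 = 169,344,000 bytes.
Track E: 25 min = 1,500 s; 176,400 × 1,500 × 3 × 8 = 6,350,400,000 bytes.
Track F: 63 minutes = 3,780 s; 62,500 × 3,780 × 2 × 8 = 3,780,000,000 bytes.
Total = 15,830,256,000 bytes = 15096.9 MiB.

15096.9 MiB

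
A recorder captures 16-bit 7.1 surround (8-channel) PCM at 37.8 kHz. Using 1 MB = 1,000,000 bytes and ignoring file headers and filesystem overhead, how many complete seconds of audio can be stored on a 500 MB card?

Uncompressed byte rate = 37,800 × 2 × 8 = 604,800 bytes/s.
Capacity = 500 × 1,000,000 = 500,000,000 bytes.
500,000,000 / 604,800 ≈ 826.72 s → 826 seconds.

826 seconds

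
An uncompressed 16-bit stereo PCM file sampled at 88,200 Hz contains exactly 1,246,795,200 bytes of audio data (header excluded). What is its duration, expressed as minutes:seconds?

Byte rate = 88,200 × 2 × 2 = 352,800 bytes/s.
Duration = 1,246,795,200 / 352,800 = 3,534 s.
3,534 s = 58:54.

58:54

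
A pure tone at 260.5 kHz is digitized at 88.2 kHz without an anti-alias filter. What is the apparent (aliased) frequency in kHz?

4.1 kHz

Nyquist = 88,200/2 = 44,100 Hz; 260,500 Hz exceeds it.
Alias = |260,500 − 3×88,200| = |260,500 − 264,600| = 4,100 Hz = 4.1 kHz.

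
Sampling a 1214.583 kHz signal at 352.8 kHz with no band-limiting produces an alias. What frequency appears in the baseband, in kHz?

Nyquist = 352,800/2 = 176,400 Hz; 1,214,583 Hz exceeds it.
Alias = |1,214,583 − 3×352,800| = |1,214,583 − 1,058,400| = 156,183 Hz = 156.183 kHz.

156.183 kHz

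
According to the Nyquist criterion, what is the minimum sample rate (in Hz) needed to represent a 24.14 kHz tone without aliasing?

Minimum sample rate = 2 × 24,140 Hz = 48,280 Hz.

48,280 Hz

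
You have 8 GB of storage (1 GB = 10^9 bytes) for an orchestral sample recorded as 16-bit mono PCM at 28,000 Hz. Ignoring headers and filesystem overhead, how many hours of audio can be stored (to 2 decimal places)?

39.68 hours

Uncompressed byte rate = 28,000 × 2 × 1 = 56,000 bytes/s.
Capacity = 8 × 1,000,000,000 = 8,000,000,000 bytes.
8,000,000,000 / 56,000 ≈ 142857.14 s → 39.68 hours.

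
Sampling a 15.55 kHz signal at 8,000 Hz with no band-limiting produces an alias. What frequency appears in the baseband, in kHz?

Nyquist = 8,000/2 = 4,000 Hz; 15,550 Hz exceeds it.
Alias = |15,550 − 2×8,000| = |15,550 − 16,000| = 450 Hz = 0.45 kHz.

0.45 kHz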